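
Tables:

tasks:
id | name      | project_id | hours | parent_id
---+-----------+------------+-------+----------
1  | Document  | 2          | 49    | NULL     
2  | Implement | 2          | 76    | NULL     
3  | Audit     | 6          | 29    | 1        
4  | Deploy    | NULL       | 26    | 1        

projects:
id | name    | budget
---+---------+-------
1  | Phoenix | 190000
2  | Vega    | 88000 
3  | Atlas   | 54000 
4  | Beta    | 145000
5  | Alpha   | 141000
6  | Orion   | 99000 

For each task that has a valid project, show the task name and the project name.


INNER JOIN keeps only tasks rows whose project_id matches an id in projects. Walk through each task:
  - task 1 (Document): project_id=2 -> matches Vega
  - task 2 (Implement): project_id=2 -> matches Vega
  - task 3 (Audit): project_id=6 -> matches Orion
  - task 4 (Deploy): project_id=NULL, no match -> dropped
So 1 of 4 rows is dropped.

SQL:
SELECT a.name, b.name AS project
FROM tasks a
INNER JOIN projects b ON a.project_id = b.id

Result:
name      | project
----------+--------
Document  | Vega   
Implement | Vega   
Audit     | Orion  


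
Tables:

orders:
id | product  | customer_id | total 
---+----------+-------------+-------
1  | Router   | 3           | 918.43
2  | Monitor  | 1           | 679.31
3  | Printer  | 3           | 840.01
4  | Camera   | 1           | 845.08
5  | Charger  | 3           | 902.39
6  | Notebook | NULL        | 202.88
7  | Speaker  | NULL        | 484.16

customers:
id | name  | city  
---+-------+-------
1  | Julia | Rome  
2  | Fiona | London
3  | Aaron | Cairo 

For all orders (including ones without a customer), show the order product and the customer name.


LEFT JOIN keeps every row from orders (the left table); where customer_id has no match in customers, the customer columns become NULL. Walk through each order:
  - order 1 (Router): customer_id=3 -> matches Aaron
  - order 2 (Monitor): customer_id=1 -> matches Julia
  - order 3 (Printer): customer_id=3 -> matches Aaron
  - order 4 (Camera): customer_id=1 -> matches Julia
  - order 5 (Charger): customer_id=3 -> matches Aaron
  - order 6 (Notebook): customer_id=NULL, no match -> kept with NULL
  - order 7 (Speaker): customer_id=NULL, no match -> kept with NULL
All 7 rows appear; 2 have NULL customer.

SQL:
SELECT a.product, b.name AS customer
FROM orders a
LEFT JOIN customers b ON a.customer_id = b.id

Result:
product  | customer
---------+---------
Router   | Aaron   
Monitor  | Julia   
Printer  | Aaron   
Camera   | Julia   
Charger  | Aaron   
Notebook | NULL    
Speaker  | NULL    


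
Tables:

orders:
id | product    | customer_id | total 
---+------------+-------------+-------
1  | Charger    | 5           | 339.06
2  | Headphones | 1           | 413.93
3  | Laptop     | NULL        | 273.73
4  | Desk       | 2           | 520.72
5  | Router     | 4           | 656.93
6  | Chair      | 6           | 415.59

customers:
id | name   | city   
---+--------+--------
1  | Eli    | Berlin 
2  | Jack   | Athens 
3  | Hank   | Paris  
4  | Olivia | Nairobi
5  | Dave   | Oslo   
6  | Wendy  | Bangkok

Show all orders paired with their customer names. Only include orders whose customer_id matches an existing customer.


INNER JOIN keeps only orders rows whose customer_id matches an id in customers. Walk through each order:
  - order 1 (Charger): customer_id=5 -> matches Dave
  - order 2 (Headphones): customer_id=1 -> matches Eli
  - order 3 (Laptop): customer_id=NULL, no match -> dropped
  - order 4 (Desk): customer_id=2 -> matches Jack
  - order 5 (Router): customer_id=4 -> matches Olivia
  - order 6 (Chair): customer_id=6 -> matches Wendy
So 1 of 6 rows is dropped.

SQL:
SELECT a.product, b.name AS customer
FROM orders a
INNER JOIN customers b ON a.customer_id = b.id

Result:
product    | customer
-----------+---------
Charger    | Dave    
Headphones | Eli     
Desk       | Jack    
Router     | Olivia  
Chair      | Wendy   


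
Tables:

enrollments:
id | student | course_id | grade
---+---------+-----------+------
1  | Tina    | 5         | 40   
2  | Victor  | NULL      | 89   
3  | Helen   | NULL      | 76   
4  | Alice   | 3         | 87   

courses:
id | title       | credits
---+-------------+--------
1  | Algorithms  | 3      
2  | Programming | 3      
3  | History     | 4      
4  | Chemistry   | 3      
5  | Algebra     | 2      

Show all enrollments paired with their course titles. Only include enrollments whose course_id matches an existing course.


INNER JOIN keeps only enrollments rows whose course_id matches an id in courses. Walk through each enrollment:
  - enrollment 1 (Tina): course_id=5 -> matches Algebra
  - enrollment 2 (Victor): course_id=NULL, no match -> dropped
  - enrollment 3 (Helen): course_id=NULL, no match -> dropped
  - enrollment 4 (Alice): course_id=3 -> matches History
So 2 of 4 rows are dropped.

SQL:
SELECT a.student, b.title AS course
FROM enrollments a
INNER JOIN courses b ON a.course_id = b.id

Result:
student | course 
--------+--------
Tina    | Algebra
Alice   | History


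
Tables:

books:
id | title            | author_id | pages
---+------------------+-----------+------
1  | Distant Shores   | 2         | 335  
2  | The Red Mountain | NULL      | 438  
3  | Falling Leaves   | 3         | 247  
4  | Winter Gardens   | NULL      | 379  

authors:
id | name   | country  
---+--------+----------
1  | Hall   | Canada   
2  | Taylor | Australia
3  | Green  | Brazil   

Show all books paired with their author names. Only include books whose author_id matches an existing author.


INNER JOIN keeps only books rows whose author_id matches an id in authors. Walk through each book:
  - book 1 (Distant Shores): author_id=2 -> matches Taylor
  - book 2 (The Red Mountain): author_id=NULL, no match -> dropped
  - book 3 (Falling Leaves): author_id=3 -> matches Green
  - book 4 (Winter Gardens): author_id=NULL, no match -> dropped
So 2 of 4 rows are dropped.

SQL:
SELECT a.title, b.name AS author
FROM books a
INNER JOIN authors b ON a.author_id = b.id

Result:
title          | author
---------------+-------
Distant Shores | Taylor
Falling Leaves | Green 


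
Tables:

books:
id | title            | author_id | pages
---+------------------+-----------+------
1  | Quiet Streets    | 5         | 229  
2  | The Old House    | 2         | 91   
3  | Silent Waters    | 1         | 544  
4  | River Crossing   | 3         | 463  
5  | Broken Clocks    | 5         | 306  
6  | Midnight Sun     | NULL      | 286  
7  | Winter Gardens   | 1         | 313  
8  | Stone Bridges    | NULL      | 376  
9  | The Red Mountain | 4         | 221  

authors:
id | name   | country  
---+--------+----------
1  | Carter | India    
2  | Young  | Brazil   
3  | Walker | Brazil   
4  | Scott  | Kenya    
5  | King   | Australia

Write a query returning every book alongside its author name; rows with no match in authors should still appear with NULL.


LEFT JOIN keeps every row from books (the left table); where author_id has no match in authors, the author columns become NULL. Walk through each book:
  - book 1 (Quiet Streets): author_id=5 -> matches King
  - book 2 (The Old House): author_id=2 -> matches Young
  - book 3 (Silent Waters): author_id=1 -> matches Carter
  - book 4 (River Crossing): author_id=3 -> matches Walker
  - book 5 (Broken Clocks): author_id=5 -> matches King
  - book 6 (Midnight Sun): author_id=NULL, no match -> kept with NULL
  - book 7 (Winter Gardens): author_id=1 -> matches Carter
  - book 8 (Stone Bridges): author_id=NULL, no match -> kept with NULL
  - book 9 (The Red Mountain): author_id=4 -> matches Scott
All 9 rows appear; 2 have NULL author.

SQL:
SELECT a.title, b.name AS author
FROM books a
LEFT JOIN authors b ON a.author_id = b.id

Result:
title            | author
-----------------+-------
Quiet Streets    | King  
The Old House    | Young 
Silent Waters    | Carter
River Crossing   | Walker
Broken Clocks    | King  
Midnight Sun     | NULL  
Winter Gardens   | Carter
Stone Bridges    | NULL  
The Red Mountain | Scott 


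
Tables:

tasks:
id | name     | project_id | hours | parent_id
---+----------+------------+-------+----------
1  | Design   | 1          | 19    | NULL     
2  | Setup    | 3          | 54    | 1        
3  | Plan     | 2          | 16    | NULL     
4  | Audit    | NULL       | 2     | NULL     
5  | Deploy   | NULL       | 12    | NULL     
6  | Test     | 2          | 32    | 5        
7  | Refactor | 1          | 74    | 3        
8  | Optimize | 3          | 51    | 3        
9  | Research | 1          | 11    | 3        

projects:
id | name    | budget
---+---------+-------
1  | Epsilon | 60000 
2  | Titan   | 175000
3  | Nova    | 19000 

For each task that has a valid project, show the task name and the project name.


INNER JOIN keeps only tasks rows whose project_id matches an id in projects. Walk through each task:
  - task 1 (Design): project_id=1 -> matches Epsilon
  - task 2 (Setup): project_id=3 -> matches Nova
  - task 3 (Plan): project_id=2 -> matches Titan
  - task 4 (Audit): project_id=NULL, no match -> dropped
  - task 5 (Deploy): project_id=NULL, no match -> dropped
  - task 6 (Test): project_id=2 -> matches Titan
  - task 7 (Refactor): project_id=1 -> matches Epsilon
  - task 8 (Optimize): project_id=3 -> matches Nova
  - task 9 (Research): project_id=1 -> matches Epsilon
So 2 of 9 rows are dropped.

SQL:
SELECT a.name, b.name AS project
FROM tasks a
INNER JOIN projects b ON a.project_id = b.id

Result:
name     | project
---------+--------
Design   | Epsilon
Setup    | Nova   
Plan     | Titan  
Test     | Titan  
Refactor | Epsilon
Optimize | Nova   
Research | Epsilon


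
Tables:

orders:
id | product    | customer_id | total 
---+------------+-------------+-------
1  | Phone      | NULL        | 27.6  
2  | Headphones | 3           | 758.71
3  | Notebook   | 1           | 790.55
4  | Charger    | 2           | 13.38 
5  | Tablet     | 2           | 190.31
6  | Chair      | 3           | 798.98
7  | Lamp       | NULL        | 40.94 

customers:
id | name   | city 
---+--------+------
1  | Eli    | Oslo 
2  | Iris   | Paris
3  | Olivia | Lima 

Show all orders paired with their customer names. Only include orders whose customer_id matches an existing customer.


INNER JOIN keeps only orders rows whose customer_id matches an id in customers. Walk through each order:
  - order 1 (Phone): customer_id=NULL, no match -> dropped
  - order 2 (Headphones): customer_id=3 -> matches Olivia
  - order 3 (Notebook): customer_id=1 -> matches Eli
  - order 4 (Charger): customer_id=2 -> matches Iris
  - order 5 (Tablet): customer_id=2 -> matches Iris
  - order 6 (Chair): customer_id=3 -> matches Olivia
  - order 7 (Lamp): customer_id=NULL, no match -> dropped
So 2 of 7 rows are dropped.

SQL:
SELECT a.product, b.name AS customer
FROM orders a
INNER JOIN customers b ON a.customer_id = b.id

Result:
product    | customer
-----------+---------
Headphones | Olivia  
Notebook   | Eli     
Charger    | Iris    
Tablet     | Iris    
Chair      | Olivia  


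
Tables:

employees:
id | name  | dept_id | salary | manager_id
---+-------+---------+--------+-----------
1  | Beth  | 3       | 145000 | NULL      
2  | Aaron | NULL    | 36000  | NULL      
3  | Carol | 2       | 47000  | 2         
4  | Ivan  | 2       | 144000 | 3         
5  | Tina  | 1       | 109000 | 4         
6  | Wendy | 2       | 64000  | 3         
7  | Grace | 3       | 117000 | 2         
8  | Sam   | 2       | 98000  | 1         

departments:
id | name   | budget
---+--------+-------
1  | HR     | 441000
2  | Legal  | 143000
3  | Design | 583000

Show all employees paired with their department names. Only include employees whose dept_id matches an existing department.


INNER JOIN keeps only employees rows whose dept_id matches an id in departments. Walk through each employee:
  - employee 1 (Beth): dept_id=3 -> matches Design
  - employee 2 (Aaron): dept_id=NULL, no match -> dropped
  - employee 3 (Carol): dept_id=2 -> matches Legal
  - employee 4 (Ivan): dept_id=2 -> matches Legal
  - employee 5 (Tina): dept_id=1 -> matches HR
  - employee 6 (Wendy): dept_id=2 -> matches Legal
  - employee 7 (Grace): dept_id=3 -> matches Design
  - employee 8 (Sam): dept_id=2 -> matches Legal
So 1 of 8 rows is dropped.

SQL:
SELECT a.name, b.name AS department
FROM employees a
INNER JOIN departments b ON a.dept_id = b.id

Result:
name  | department
------+-----------
Beth  | Design    
Carol | Legal     
Ivan  | Legal     
Tina  | HR        
Wendy | Legal     
Grace | Design    
Sam   | Legal     


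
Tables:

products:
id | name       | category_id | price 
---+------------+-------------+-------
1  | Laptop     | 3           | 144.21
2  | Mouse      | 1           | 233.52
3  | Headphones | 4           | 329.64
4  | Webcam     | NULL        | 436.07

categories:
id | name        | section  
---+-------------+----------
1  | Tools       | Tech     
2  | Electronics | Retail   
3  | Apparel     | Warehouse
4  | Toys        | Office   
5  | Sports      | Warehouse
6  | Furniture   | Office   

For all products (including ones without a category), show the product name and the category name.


LEFT JOIN keeps every row from products (the left table); where category_id has no match in categories, the category columns become NULL. Walk through each product:
  - product 1 (Laptop): category_id=3 -> matches Apparel
  - product 2 (Mouse): category_id=1 -> matches Tools
  - product 3 (Headphones): category_id=4 -> matches Toys
  - product 4 (Webcam): category_id=NULL, no match -> kept with NULL
All 4 rows appear; 1 has NULL category.

SQL:
SELECT a.name, b.name AS category
FROM products a
LEFT JOIN categories b ON a.category_id = b.id

Result:
name       | category
-----------+---------
Laptop     | Apparel 
Mouse      | Tools   
Headphones | Toys    
Webcam     | NULL    


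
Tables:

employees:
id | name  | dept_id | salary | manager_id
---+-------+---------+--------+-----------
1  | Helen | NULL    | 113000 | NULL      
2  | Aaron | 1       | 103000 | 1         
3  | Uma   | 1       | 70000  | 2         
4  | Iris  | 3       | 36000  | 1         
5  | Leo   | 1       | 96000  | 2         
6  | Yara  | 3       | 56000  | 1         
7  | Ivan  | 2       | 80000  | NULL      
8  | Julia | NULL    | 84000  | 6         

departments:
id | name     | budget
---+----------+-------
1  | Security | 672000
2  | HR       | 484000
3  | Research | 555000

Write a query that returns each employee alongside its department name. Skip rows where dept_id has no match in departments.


INNER JOIN keeps only employees rows whose dept_id matches an id in departments. Walk through each employee:
  - employee 1 (Helen): dept_id=NULL, no match -> dropped
  - employee 2 (Aaron): dept_id=1 -> matches Security
  - employee 3 (Uma): dept_id=1 -> matches Security
  - employee 4 (Iris): dept_id=3 -> matches Research
  - employee 5 (Leo): dept_id=1 -> matches Security
  - employee 6 (Yara): dept_id=3 -> matches Research
  - employee 7 (Ivan): dept_id=2 -> matches HR
  - employee 8 (Julia): dept_id=NULL, no match -> dropped
So 2 of 8 rows are dropped.

SQL:
SELECT a.name, b.name AS department
FROM employees a
INNER JOIN departments b ON a.dept_id = b.id

Result:
name  | department
------+-----------
Aaron | Security  
Uma   | Security  
Iris  | Research  
Leo   | Security  
Yara  | Research  
Ivan  | HR        


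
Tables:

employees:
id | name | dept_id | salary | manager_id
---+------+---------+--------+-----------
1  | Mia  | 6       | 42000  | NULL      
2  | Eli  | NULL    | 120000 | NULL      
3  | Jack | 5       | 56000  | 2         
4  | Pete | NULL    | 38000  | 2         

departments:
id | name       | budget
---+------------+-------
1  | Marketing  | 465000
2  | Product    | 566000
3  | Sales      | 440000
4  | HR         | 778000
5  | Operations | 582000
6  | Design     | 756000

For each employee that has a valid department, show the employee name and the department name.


INNER JOIN keeps only employees rows whose dept_id matches an id in departments. Walk through each employee:
  - employee 1 (Mia): dept_id=6 -> matches Design
  - employee 2 (Eli): dept_id=NULL, no match -> dropped
  - employee 3 (Jack): dept_id=5 -> matches Operations
  - employee 4 (Pete): dept_id=NULL, no match -> dropped
So 2 of 4 rows are dropped.

SQL:
SELECT a.name, b.name AS department
FROM employees a
INNER JOIN departments b ON a.dept_id = b.id

Result:
name | department
-----+-----------
Mia  | Design    
Jack | Operations


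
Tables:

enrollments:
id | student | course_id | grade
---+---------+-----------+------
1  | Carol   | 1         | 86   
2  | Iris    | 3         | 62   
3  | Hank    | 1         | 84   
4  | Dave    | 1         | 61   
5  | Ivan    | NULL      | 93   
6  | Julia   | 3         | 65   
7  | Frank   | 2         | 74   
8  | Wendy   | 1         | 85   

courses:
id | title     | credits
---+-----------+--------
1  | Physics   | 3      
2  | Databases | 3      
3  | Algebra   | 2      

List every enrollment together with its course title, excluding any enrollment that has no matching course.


INNER JOIN keeps only enrollments rows whose course_id matches an id in courses. Walk through each enrollment:
  - enrollment 1 (Carol): course_id=1 -> matches Physics
  - enrollment 2 (Iris): course_id=3 -> matches Algebra
  - enrollment 3 (Hank): course_id=1 -> matches Physics
  - enrollment 4 (Dave): course_id=1 -> matches Physics
  - enrollment 5 (Ivan): course_id=NULL, no match -> dropped
  - enrollment 6 (Julia): course_id=3 -> matches Algebra
  - enrollment 7 (Frank): course_id=2 -> matches Databases
  - enrollment 8 (Wendy): course_id=1 -> matches Physics
So 1 of 8 rows is dropped.

SQL:
SELECT a.student, b.title AS course
FROM enrollments a
INNER JOIN courses b ON a.course_id = b.id

Result:
student | course   
--------+----------
Carol   | Physics  
Iris    | Algebra  
Hank    | Physics  
Dave    | Physics  
Julia   | Algebra  
Frank   | Databases
Wendy   | Physics  


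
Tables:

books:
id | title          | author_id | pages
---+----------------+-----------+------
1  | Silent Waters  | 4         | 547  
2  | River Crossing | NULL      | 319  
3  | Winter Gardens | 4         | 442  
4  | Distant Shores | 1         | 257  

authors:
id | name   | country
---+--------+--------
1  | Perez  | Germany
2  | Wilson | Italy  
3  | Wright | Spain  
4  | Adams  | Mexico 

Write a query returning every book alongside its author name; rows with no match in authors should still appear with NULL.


LEFT JOIN keeps every row from books (the left table); where author_id has no match in authors, the author columns become NULL. Walk through each book:
  - book 1 (Silent Waters): author_id=4 -> matches Adams
  - book 2 (River Crossing): author_id=NULL, no match -> kept with NULL
  - book 3 (Winter Gardens): author_id=4 -> matches Adams
  - book 4 (Distant Shores): author_id=1 -> matches Perez
All 4 rows appear; 1 has NULL author.

SQL:
SELECT a.title, b.name AS author
FROM books a
LEFT JOIN authors b ON a.author_id = b.id

Result:
title          | author
---------------+-------
Silent Waters  | Adams 
River Crossing | NULL  
Winter Gardens | Adams 
Distant Shores | Perez 


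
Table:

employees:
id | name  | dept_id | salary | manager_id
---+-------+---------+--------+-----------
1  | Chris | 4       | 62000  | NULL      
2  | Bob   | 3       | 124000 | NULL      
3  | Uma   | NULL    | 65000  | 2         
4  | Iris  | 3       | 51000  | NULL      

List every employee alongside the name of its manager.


This is a self-join: employees is joined to a second copy of itself, matching each row's manager_id to another row's id. Use LEFT JOIN so rows with manager_id=NULL are kept.
  - employee 1 (Chris): manager_id=NULL -> NULL
  - employee 2 (Bob): manager_id=NULL -> NULL
  - employee 3 (Uma): manager_id=2 -> Bob
  - employee 4 (Iris): manager_id=NULL -> NULL

SQL:
SELECT a.name AS item, b.name AS manager
FROM employees a
LEFT JOIN employees b ON a.manager_id = b.id

Result:
item  | manager
------+--------
Chris | NULL   
Bob   | NULL   
Uma   | Bob    
Iris  | NULL   


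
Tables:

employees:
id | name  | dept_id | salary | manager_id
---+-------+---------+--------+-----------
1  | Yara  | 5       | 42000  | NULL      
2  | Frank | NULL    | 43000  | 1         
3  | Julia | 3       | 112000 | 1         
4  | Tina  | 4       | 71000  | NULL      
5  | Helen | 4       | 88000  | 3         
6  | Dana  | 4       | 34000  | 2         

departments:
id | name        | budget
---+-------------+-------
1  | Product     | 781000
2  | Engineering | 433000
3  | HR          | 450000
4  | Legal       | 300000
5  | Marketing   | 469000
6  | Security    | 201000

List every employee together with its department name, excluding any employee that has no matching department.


INNER JOIN keeps only employees rows whose dept_id matches an id in departments. Walk through each employee:
  - employee 1 (Yara): dept_id=5 -> matches Marketing
  - employee 2 (Frank): dept_id=NULL, no match -> dropped
  - employee 3 (Julia): dept_id=3 -> matches HR
  - employee 4 (Tina): dept_id=4 -> matches Legal
  - employee 5 (Helen): dept_id=4 -> matches Legal
  - employee 6 (Dana): dept_id=4 -> matches Legal
So 1 of 6 rows is dropped.

SQL:
SELECT a.name, b.name AS department
FROM employees a
INNER JOIN departments b ON a.dept_id = b.id

Result:
name  | department
------+-----------
Yara  | Marketing 
Julia | HR        
Tina  | Legal     
Helen | Legal     
Dana  | Legal     


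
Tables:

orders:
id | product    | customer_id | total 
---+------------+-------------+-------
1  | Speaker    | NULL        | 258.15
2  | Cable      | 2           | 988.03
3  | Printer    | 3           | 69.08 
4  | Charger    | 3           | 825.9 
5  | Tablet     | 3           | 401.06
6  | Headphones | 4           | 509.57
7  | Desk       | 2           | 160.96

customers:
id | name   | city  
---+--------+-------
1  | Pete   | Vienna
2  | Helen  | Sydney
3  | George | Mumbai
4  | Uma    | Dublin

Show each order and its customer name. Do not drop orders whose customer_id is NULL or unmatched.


LEFT JOIN keeps every row from orders (the left table); where customer_id has no match in customers, the customer columns become NULL. Walk through each order:
  - order 1 (Speaker): customer_id=NULL, no match -> kept with NULL
  - order 2 (Cable): customer_id=2 -> matches Helen
  - order 3 (Printer): customer_id=3 -> matches George
  - order 4 (Charger): customer_id=3 -> matches George
  - order 5 (Tablet): customer_id=3 -> matches George
  - order 6 (Headphones): customer_id=4 -> matches Uma
  - order 7 (Desk): customer_id=2 -> matches Helen
All 7 rows appear; 1 has NULL customer.

SQL:
SELECT a.product, b.name AS customer
FROM orders a
LEFT JOIN customers b ON a.customer_id = b.id

Result:
product    | customer
-----------+---------
Speaker    | NULL    
Cable      | Helen   
Printer    | George  
Charger    | George  
Tablet     | George  
Headphones | Uma     
Desk       | Helen   


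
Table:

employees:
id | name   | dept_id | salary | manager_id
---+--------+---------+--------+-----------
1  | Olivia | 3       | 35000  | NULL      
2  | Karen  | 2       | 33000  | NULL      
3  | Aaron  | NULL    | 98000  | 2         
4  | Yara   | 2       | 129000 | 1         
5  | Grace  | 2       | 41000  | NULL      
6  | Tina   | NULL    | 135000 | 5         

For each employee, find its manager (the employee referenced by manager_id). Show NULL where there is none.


This is a self-join: employees is joined to a second copy of itself, matching each row's manager_id to another row's id. Use LEFT JOIN so rows with manager_id=NULL are kept.
  - employee 1 (Olivia): manager_id=NULL -> NULL
  - employee 2 (Karen): manager_id=NULL -> NULL
  - employee 3 (Aaron): manager_id=2 -> Karen
  - employee 4 (Yara): manager_id=1 -> Olivia
  - employee 5 (Grace): manager_id=NULL -> NULL
  - employee 6 (Tina): manager_id=5 -> Grace

SQL:
SELECT a.name AS item, b.name AS manager
FROM employees a
LEFT JOIN employees b ON a.manager_id = b.id

Result:
item   | manager
-------+--------
Olivia | NULL   
Karen  | NULL   
Aaron  | Karen  
Yara   | Olivia 
Grace  | NULL   
Tina   | Grace  


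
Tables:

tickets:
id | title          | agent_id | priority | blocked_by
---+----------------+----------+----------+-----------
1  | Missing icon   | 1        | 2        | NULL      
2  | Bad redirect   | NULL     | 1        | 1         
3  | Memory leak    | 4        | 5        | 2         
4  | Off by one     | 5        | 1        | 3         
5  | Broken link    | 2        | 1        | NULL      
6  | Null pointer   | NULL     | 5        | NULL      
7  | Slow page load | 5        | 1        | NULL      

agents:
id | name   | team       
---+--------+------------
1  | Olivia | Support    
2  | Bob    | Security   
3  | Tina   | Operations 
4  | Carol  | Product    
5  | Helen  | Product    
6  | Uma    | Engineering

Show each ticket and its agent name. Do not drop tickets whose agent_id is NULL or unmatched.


LEFT JOIN keeps every row from tickets (the left table); where agent_id has no match in agents, the agent columns become NULL. Walk through each ticket:
  - ticket 1 (Missing icon): agent_id=1 -> matches Olivia
  - ticket 2 (Bad redirect): agent_id=NULL, no match -> kept with NULL
  - ticket 3 (Memory leak): agent_id=4 -> matches Carol
  - ticket 4 (Off by one): agent_id=5 -> matches Helen
  - ticket 5 (Broken link): agent_id=2 -> matches Bob
  - ticket 6 (Null pointer): agent_id=NULL, no match -> kept with NULL
  - ticket 7 (Slow page load): agent_id=5 -> matches Helen
All 7 rows appear; 2 have NULL agent.

SQL:
SELECT a.title, b.name AS agent
FROM tickets a
LEFT JOIN agents b ON a.agent_id = b.id

Result:
title          | agent 
---------------+-------
Missing icon   | Olivia
Bad redirect   | NULL  
Memory leak    | Carol 
Off by one     | Helen 
Broken link    | Bob   
Null pointer   | NULL  
Slow page load | Helen 


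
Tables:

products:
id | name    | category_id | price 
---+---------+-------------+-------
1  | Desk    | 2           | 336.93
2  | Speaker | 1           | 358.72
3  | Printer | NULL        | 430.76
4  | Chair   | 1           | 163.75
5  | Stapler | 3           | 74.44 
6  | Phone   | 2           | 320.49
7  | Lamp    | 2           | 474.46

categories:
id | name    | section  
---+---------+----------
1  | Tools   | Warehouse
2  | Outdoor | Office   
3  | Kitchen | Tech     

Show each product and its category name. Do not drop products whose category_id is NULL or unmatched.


LEFT JOIN keeps every row from products (the left table); where category_id has no match in categories, the category columns become NULL. Walk through each product:
  - product 1 (Desk): category_id=2 -> matches Outdoor
  - product 2 (Speaker): category_id=1 -> matches Tools
  - product 3 (Printer): category_id=NULL, no match -> kept with NULL
  - product 4 (Chair): category_id=1 -> matches Tools
  - product 5 (Stapler): category_id=3 -> matches Kitchen
  - product 6 (Phone): category_id=2 -> matches Outdoor
  - product 7 (Lamp): category_id=2 -> matches Outdoor
All 7 rows appear; 1 has NULL category.

SQL:
SELECT a.name, b.name AS category
FROM products a
LEFT JOIN categories b ON a.category_id = b.id

Result:
name    | category
--------+---------
Desk    | Outdoor 
Speaker | Tools   
Printer | NULL    
Chair   | Tools   
Stapler | Kitchen 
Phone   | Outdoor 
Lamp    | Outdoor 


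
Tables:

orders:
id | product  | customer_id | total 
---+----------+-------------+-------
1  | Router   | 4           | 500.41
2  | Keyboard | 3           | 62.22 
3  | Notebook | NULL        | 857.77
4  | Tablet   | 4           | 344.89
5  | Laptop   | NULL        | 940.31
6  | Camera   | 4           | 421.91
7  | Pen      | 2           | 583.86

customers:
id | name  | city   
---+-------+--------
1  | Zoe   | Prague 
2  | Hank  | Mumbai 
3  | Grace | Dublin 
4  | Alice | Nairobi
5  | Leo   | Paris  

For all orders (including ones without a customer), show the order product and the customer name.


LEFT JOIN keeps every row from orders (the left table); where customer_id has no match in customers, the customer columns become NULL. Walk through each order:
  - order 1 (Router): customer_id=4 -> matches Alice
  - order 2 (Keyboard): customer_id=3 -> matches Grace
  - order 3 (Notebook): customer_id=NULL, no match -> kept with NULL
  - order 4 (Tablet): customer_id=4 -> matches Alice
  - order 5 (Laptop): customer_id=NULL, no match -> kept with NULL
  - order 6 (Camera): customer_id=4 -> matches Alice
  - order 7 (Pen): customer_id=2 -> matches Hank
All 7 rows appear; 2 have NULL customer.

SQL:
SELECT a.product, b.name AS customer
FROM orders a
LEFT JOIN customers b ON a.customer_id = b.id

Result:
product  | customer
---------+---------
Router   | Alice   
Keyboard | Grace   
Notebook | NULL    
Tablet   | Alice   
Laptop   | NULL    
Camera   | Alice   
Pen      | Hank    


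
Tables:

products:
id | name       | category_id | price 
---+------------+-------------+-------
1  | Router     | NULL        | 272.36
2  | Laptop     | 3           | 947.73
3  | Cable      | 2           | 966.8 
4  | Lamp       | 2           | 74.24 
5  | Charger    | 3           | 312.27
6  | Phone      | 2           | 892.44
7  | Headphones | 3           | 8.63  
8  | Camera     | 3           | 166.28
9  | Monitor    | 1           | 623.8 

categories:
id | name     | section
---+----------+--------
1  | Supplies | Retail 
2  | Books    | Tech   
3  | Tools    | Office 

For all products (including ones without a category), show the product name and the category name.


LEFT JOIN keeps every row from products (the left table); where category_id has no match in categories, the category columns become NULL. Walk through each product:
  - product 1 (Router): category_id=NULL, no match -> kept with NULL
  - product 2 (Laptop): category_id=3 -> matches Tools
  - product 3 (Cable): category_id=2 -> matches Books
  - product 4 (Lamp): category_id=2 -> matches Books
  - product 5 (Charger): category_id=3 -> matches Tools
  - product 6 (Phone): category_id=2 -> matches Books
  - product 7 (Headphones): category_id=3 -> matches Tools
  - product 8 (Camera): category_id=3 -> matches Tools
  - product 9 (Monitor): category_id=1 -> matches Supplies
All 9 rows appear; 1 has NULL category.

SQL:
SELECT a.name, b.name AS category
FROM products a
LEFT JOIN categories b ON a.category_id = b.id

Result:
name       | category
-----------+---------
Router     | NULL    
Laptop     | Tools   
Cable      | Books   
Lamp       | Books   
Charger    | Tools   
Phone      | Books   
Headphones | Tools   
Camera     | Tools   
Monitor    | Supplies


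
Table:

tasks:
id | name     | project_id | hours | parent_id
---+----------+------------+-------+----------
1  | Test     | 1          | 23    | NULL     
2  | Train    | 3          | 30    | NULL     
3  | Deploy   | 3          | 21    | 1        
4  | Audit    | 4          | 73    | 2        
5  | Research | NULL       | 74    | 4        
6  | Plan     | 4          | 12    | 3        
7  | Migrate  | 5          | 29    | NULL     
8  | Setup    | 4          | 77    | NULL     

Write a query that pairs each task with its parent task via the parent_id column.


This is a self-join: tasks is joined to a second copy of itself, matching each row's parent_id to another row's id. Use LEFT JOIN so rows with parent_id=NULL are kept.
  - task 1 (Test): parent_id=NULL -> NULL
  - task 2 (Train): parent_id=NULL -> NULL
  - task 3 (Deploy): parent_id=1 -> Test
  - task 4 (Audit): parent_id=2 -> Train
  - task 5 (Research): parent_id=4 -> Audit
  - task 6 (Plan): parent_id=3 -> Deploy
  - task 7 (Migrate): parent_id=NULL -> NULL
  - task 8 (Setup): parent_id=NULL -> NULL

SQL:
SELECT a.name AS item, b.name AS parent
FROM tasks a
LEFT JOIN tasks b ON a.parent_id = b.id

Result:
item     | parent
---------+-------
Test     | NULL  
Train    | NULL  
Deploy   | Test  
Audit    | Train 
Research | Audit 
Plan     | Deploy
Migrate  | NULL  
Setup    | NULL  


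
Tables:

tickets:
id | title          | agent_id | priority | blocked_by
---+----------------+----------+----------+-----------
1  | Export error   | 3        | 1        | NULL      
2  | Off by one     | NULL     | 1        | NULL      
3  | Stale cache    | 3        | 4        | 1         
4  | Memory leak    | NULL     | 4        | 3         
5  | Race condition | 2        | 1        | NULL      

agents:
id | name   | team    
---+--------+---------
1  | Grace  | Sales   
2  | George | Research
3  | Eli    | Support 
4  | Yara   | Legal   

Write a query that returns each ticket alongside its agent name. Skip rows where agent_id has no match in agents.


INNER JOIN keeps only tickets rows whose agent_id matches an id in agents. Walk through each ticket:
  - ticket 1 (Export error): agent_id=3 -> matches Eli
  - ticket 2 (Off by one): agent_id=NULL, no match -> dropped
  - ticket 3 (Stale cache): agent_id=3 -> matches Eli
  - ticket 4 (Memory leak): agent_id=NULL, no match -> dropped
  - ticket 5 (Race condition): agent_id=2 -> matches George
So 2 of 5 rows are dropped.

SQL:
SELECT a.title, b.name AS agent
FROM tickets a
INNER JOIN agents b ON a.agent_id = b.id

Result:
title          | agent 
---------------+-------
Export error   | Eli   
Stale cache    | Eli   
Race condition | George


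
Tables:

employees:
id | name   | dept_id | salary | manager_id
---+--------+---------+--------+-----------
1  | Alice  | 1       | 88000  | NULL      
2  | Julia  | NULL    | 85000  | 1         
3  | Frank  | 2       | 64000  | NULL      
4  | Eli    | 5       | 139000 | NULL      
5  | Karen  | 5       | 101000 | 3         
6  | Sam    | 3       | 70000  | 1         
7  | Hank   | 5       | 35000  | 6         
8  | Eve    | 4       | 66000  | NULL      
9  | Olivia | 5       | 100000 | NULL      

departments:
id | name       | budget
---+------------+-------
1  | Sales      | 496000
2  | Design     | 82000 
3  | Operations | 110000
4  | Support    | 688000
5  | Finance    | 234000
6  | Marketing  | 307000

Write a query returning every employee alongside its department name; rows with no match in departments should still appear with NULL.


LEFT JOIN keeps every row from employees (the left table); where dept_id has no match in departments, the department columns become NULL. Walk through each employee:
  - employee 1 (Alice): dept_id=1 -> matches Sales
  - employee 2 (Julia): dept_id=NULL, no match -> kept with NULL
  - employee 3 (Frank): dept_id=2 -> matches Design
  - employee 4 (Eli): dept_id=5 -> matches Finance
  - employee 5 (Karen): dept_id=5 -> matches Finance
  - employee 6 (Sam): dept_id=3 -> matches Operations
  - employee 7 (Hank): dept_id=5 -> matches Finance
  - employee 8 (Eve): dept_id=4 -> matches Support
  - employee 9 (Olivia): dept_id=5 -> matches Finance
All 9 rows appear; 1 has NULL department.

SQL:
SELECT a.name, b.name AS department
FROM employees a
LEFT JOIN departments b ON a.dept_id = b.id

Result:
name   | department
-------+-----------
Alice  | Sales     
Julia  | NULL      
Frank  | Design    
Eli    | Finance   
Karen  | Finance   
Sam    | Operations
Hank   | Finance   
Eve    | Support   
Olivia | Finance   


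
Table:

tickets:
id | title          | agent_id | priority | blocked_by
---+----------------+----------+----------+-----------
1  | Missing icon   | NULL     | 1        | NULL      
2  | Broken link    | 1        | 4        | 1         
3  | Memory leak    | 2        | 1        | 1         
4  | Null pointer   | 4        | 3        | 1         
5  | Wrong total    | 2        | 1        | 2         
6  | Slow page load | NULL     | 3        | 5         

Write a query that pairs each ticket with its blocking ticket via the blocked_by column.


This is a self-join: tickets is joined to a second copy of itself, matching each row's blocked_by to another row's id. Use LEFT JOIN so rows with blocked_by=NULL are kept.
  - ticket 1 (Missing icon): blocked_by=NULL -> NULL
  - ticket 2 (Broken link): blocked_by=1 -> Missing icon
  - ticket 3 (Memory leak): blocked_by=1 -> Missing icon
  - ticket 4 (Null pointer): blocked_by=1 -> Missing icon
  - ticket 5 (Wrong total): blocked_by=2 -> Broken link
  - ticket 6 (Slow page load): blocked_by=5 -> Wrong total

SQL:
SELECT a.title AS item, b.title AS blocked_by
FROM tickets a
LEFT JOIN tickets b ON a.blocked_by = b.id

Result:
item           | blocked_by  
---------------+-------------
Missing icon   | NULL        
Broken link    | Missing icon
Memory leak    | Missing icon
Null pointer   | Missing icon
Wrong total    | Broken link 
Slow page load | Wrong total 


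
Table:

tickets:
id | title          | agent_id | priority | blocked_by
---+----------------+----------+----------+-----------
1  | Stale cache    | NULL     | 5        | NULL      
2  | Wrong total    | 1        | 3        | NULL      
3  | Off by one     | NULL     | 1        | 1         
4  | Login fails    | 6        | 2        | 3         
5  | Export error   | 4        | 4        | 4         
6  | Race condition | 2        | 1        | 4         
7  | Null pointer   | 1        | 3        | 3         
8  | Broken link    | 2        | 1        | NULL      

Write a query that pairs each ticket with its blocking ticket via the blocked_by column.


This is a self-join: tickets is joined to a second copy of itself, matching each row's blocked_by to another row's id. Use LEFT JOIN so rows with blocked_by=NULL are kept.
  - ticket 1 (Stale cache): blocked_by=NULL -> NULL
  - ticket 2 (Wrong total): blocked_by=NULL -> NULL
  - ticket 3 (Off by one): blocked_by=1 -> Stale cache
  - ticket 4 (Login fails): blocked_by=3 -> Off by one
  - ticket 5 (Export error): blocked_by=4 -> Login fails
  - ticket 6 (Race condition): blocked_by=4 -> Login fails
  - ticket 7 (Null pointer): blocked_by=3 -> Off by one
  - ticket 8 (Broken link): blocked_by=NULL -> NULL

SQL:
SELECT a.title AS item, b.title AS blocked_by
FROM tickets a
LEFT JOIN tickets b ON a.blocked_by = b.id

Result:
item           | blocked_by 
---------------+------------
Stale cache    | NULL       
Wrong total    | NULL       
Off by one     | Stale cache
Login fails    | Off by one 
Export error   | Login fails
Race condition | Login fails
Null pointer   | Off by one 
Broken link    | NULL       


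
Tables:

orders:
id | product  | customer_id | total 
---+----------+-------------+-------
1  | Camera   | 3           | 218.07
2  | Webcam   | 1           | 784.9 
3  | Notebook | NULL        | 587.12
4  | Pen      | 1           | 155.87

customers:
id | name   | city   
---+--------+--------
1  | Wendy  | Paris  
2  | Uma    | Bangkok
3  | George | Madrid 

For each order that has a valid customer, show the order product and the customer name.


INNER JOIN keeps only orders rows whose customer_id matches an id in customers. Walk through each order:
  - order 1 (Camera): customer_id=3 -> matches George
  - order 2 (Webcam): customer_id=1 -> matches Wendy
  - order 3 (Notebook): customer_id=NULL, no match -> dropped
  - order 4 (Pen): customer_id=1 -> matches Wendy
So 1 of 4 rows is dropped.

SQL:
SELECT a.product, b.name AS customer
FROM orders a
INNER JOIN customers b ON a.customer_id = b.id

Result:
product | customer
--------+---------
Camera  | George  
Webcam  | Wendy   
Pen     | Wendy   


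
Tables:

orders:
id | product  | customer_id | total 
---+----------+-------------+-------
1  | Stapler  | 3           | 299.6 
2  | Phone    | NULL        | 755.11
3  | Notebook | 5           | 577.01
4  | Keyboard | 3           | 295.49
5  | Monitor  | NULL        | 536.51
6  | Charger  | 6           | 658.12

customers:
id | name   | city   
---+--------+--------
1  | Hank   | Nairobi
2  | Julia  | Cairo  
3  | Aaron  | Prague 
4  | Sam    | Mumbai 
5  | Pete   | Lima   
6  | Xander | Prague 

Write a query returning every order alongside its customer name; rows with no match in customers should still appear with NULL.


LEFT JOIN keeps every row from orders (the left table); where customer_id has no match in customers, the customer columns become NULL. Walk through each order:
  - order 1 (Stapler): customer_id=3 -> matches Aaron
  - order 2 (Phone): customer_id=NULL, no match -> kept with NULL
  - order 3 (Notebook): customer_id=5 -> matches Pete
  - order 4 (Keyboard): customer_id=3 -> matches Aaron
  - order 5 (Monitor): customer_id=NULL, no match -> kept with NULL
  - order 6 (Charger): customer_id=6 -> matches Xander
All 6 rows appear; 2 have NULL customer.

SQL:
SELECT a.product, b.name AS customer
FROM orders a
LEFT JOIN customers b ON a.customer_id = b.id

Result:
product  | customer
---------+---------
Stapler  | Aaron   
Phone    | NULL    
Notebook | Pete    
Keyboard | Aaron   
Monitor  | NULL    
Charger  | Xander  
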